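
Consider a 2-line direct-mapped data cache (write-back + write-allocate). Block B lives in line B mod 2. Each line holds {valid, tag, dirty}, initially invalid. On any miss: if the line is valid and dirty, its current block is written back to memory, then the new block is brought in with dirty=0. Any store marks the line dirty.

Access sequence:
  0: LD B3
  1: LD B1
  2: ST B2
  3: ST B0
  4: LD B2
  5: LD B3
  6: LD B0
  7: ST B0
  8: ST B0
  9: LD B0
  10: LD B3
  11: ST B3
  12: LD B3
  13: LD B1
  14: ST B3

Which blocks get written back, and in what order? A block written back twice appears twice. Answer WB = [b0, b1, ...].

0: R B3 → L1 miss [-]
1: R B1 → L1 miss [-]
2: W B2 → L0 miss [D]
3: W B0 → L0 miss wb→B2 [D]
4: R B2 → L0 miss wb→B0 [-]
5: R B3 → L1 miss [-]
6: R B0 → L0 miss [-]
7: W B0 → L0 hit [D]
8: W B0 → L0 hit [D]
9: R B0 → L0 hit [D]
10: R B3 → L1 hit [-]
11: W B3 → L1 hit [D]
12: R B3 → L1 hit [D]
13: R B1 → L1 miss wb→B3 [-]
14: W B3 → L1 miss [D]

WB = [2, 0, 3]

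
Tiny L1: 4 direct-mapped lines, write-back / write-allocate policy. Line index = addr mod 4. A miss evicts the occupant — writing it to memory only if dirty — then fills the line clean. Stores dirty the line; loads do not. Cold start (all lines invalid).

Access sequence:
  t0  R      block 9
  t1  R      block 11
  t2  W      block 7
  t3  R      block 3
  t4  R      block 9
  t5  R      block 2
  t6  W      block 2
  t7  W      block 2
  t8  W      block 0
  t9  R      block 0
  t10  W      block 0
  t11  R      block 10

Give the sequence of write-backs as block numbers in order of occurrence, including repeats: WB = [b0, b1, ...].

0: R B9 → L1 miss [-]
1: R B11 → L3 miss [-]
2: W B7 → L3 miss [D]
3: R B3 → L3 miss wb→B7 [-]
4: R B9 → L1 hit [-]
5: R B2 → L2 miss [-]
6: W B2 → L2 hit [D]
7: W B2 → L2 hit [D]
8: W B0 → L0 miss [D]
9: R B0 → L0 hit [D]
10: W B0 → L0 hit [D]
11: R B10 → L2 miss wb→B2 [-]

WB = [7, 2]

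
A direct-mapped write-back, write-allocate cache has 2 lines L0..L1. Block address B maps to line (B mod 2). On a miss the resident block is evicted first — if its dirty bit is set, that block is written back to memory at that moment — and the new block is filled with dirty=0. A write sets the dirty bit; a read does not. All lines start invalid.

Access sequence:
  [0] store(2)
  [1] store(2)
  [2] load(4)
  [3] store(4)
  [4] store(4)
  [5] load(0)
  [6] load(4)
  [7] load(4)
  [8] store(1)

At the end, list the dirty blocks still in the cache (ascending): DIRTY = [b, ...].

0: W B2 -> L0 miss  d=D]
1: W B2 -> L0 hit  d=D]
2: R B4 -> L0 miss wb->B2  d=-]
3: W B4 -> L0 hit  d=D]
4: W B4 -> L0 hit  d=D]
5: R B0 -> L0 miss wb->B4  d=-]
6: R B4 -> L0 miss  d=-]
7: R B4 -> L0 hit  d=-]
8: W B1 -> L1 miss  d=D]

DIRTY = [1]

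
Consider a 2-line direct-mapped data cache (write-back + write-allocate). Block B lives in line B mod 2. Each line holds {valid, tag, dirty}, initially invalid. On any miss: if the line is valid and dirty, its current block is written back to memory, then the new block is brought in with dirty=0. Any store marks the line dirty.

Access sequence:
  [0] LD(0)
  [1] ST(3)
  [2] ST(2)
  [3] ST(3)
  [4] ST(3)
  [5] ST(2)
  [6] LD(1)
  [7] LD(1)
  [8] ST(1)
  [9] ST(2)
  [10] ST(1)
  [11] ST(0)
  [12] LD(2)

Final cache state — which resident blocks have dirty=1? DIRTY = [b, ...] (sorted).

DIRTY = [1]

  0 | R B0 → L0 miss [-]
  1 | W B3 → L1 miss [D]
  2 | W B2 → L0 miss [D]
  3 | W B3 → L1 hit [D]
  4 | W B3 → L1 hit [D]
  5 | W B2 → L0 hit [D]
  6 | R B1 → L1 miss wb→B3 [-]
  7 | R B1 → L1 hit [-]
  8 | W B1 → L1 hit [D]
  9 | W B2 → L0 hit [D]
  10 | W B1 → L1 hit [D]
  11 | W B0 → L0 miss wb→B2 [D]
  12 | R B2 → L0 miss wb→B0 [-]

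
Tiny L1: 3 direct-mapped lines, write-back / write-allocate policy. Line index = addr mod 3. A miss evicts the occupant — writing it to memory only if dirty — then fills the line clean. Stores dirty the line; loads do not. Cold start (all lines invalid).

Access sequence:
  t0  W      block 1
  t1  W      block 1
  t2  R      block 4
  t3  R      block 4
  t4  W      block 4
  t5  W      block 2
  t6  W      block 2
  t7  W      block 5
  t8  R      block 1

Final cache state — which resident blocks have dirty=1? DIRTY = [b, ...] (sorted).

DIRTY = [5]

0: W B1 → L1 miss [D]
1: W B1 → L1 hit [D]
2: R B4 → L1 miss wb→B1 [-]
3: R B4 → L1 hit [-]
4: W B4 → L1 hit [D]
5: W B2 → L2 miss [D]
6: W B2 → L2 hit [D]
7: W B5 → L2 miss wb→B2 [D]
8: R B1 → L1 miss wb→B4 [-]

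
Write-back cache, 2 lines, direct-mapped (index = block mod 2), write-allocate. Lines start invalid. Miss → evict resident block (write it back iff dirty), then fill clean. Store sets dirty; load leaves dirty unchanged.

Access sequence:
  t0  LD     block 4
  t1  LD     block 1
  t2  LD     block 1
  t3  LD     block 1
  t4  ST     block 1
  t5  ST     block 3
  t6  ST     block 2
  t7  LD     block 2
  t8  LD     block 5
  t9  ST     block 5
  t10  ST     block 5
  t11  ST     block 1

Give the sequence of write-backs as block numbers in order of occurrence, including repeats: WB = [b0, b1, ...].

WB = [1, 3, 5]

0: R B4 → L0 miss [-]
1: R B1 → L1 miss [-]
2: R B1 → L1 hit [-]
3: R B1 → L1 hit [-]
4: W B1 → L1 hit [D]
5: W B3 → L1 miss wb→B1 [D]
6: W B2 → L0 miss [D]
7: R B2 → L0 hit [D]
8: R B5 → L1 miss wb→B3 [-]
9: W B5 → L1 hit [D]
10: W B5 → L1 hit [D]
11: W B1 → L1 miss wb→B5 [D]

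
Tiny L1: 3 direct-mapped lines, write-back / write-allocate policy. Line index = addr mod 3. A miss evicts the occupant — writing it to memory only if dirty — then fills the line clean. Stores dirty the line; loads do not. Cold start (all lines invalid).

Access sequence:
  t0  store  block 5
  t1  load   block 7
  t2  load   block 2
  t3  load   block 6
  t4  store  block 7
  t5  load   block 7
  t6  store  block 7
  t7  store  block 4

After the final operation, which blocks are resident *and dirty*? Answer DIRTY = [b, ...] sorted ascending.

0: W B5 -> L2 miss  d=D]
1: R B7 -> L1 miss  d=-]
2: R B2 -> L2 miss wb->B5  d=-]
3: R B6 -> L0 miss  d=-]
4: W B7 -> L1 hit  d=D]
5: R B7 -> L1 hit  d=D]
6: W B7 -> L1 hit  d=D]
7: W B4 -> L1 miss wb->B7  d=D]

DIRTY = [4]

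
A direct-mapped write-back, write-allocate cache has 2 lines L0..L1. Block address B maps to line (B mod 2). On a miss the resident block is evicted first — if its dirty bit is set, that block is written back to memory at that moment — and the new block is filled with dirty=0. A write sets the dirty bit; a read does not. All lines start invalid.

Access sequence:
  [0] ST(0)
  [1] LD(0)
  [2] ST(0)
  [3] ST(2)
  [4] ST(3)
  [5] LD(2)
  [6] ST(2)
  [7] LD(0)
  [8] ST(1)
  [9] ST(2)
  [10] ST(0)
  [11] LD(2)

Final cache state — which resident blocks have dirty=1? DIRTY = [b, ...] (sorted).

0: W B0 → L0 miss [D]
1: R B0 → L0 hit [D]
2: W B0 → L0 hit [D]
3: W B2 → L0 miss wb→B0 [D]
4: W B3 → L1 miss [D]
5: R B2 → L0 hit [D]
6: W B2 → L0 hit [D]
7: R B0 → L0 miss wb→B2 [-]
8: W B1 → L1 miss wb→B3 [D]
9: W B2 → L0 miss [D]
10: W B0 → L0 miss wb→B2 [D]
11: R B2 → L0 miss wb→B0 [-]

DIRTY = [1]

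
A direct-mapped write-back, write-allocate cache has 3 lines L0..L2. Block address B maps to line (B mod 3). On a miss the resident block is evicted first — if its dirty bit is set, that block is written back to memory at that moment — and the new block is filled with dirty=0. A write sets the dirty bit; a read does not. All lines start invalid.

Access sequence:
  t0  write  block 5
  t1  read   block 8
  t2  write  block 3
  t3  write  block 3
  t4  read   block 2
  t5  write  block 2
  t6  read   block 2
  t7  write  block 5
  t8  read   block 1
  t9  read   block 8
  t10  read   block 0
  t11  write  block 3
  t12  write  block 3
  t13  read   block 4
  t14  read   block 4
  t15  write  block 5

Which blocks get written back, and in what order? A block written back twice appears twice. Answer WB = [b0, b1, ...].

WB = [5, 2, 5, 3]

0: W B5 -> L2 miss  d=D]
1: R B8 -> L2 miss wb->B5  d=-]
2: W B3 -> L0 miss  d=D]
3: W B3 -> L0 hit  d=D]
4: R B2 -> L2 miss  d=-]
5: W B2 -> L2 hit  d=D]
6: R B2 -> L2 hit  d=D]
7: W B5 -> L2 miss wb->B2  d=D]
8: R B1 -> L1 miss  d=-]
9: R B8 -> L2 miss wb->B5  d=-]
10: R B0 -> L0 miss wb->B3  d=-]
11: W B3 -> L0 miss  d=D]
12: W B3 -> L0 hit  d=D]
13: R B4 -> L1 miss  d=-]
14: R B4 -> L1 hit  d=-]
15: W B5 -> L2 miss  d=D]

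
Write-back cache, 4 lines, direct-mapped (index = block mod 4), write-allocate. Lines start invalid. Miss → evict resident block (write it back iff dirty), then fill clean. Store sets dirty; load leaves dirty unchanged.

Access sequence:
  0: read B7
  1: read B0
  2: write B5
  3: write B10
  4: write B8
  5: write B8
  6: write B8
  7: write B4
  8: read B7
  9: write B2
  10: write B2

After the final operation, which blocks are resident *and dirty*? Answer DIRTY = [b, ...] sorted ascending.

DIRTY = [2, 4, 5]

0: R B7 -> L3 miss  d=-]
1: R B0 -> L0 miss  d=-]
2: W B5 -> L1 miss  d=D]
3: W B10 -> L2 miss  d=D]
4: W B8 -> L0 miss  d=D]
5: W B8 -> L0 hit  d=D]
6: W B8 -> L0 hit  d=D]
7: W B4 -> L0 miss wb->B8  d=D]
8: R B7 -> L3 hit  d=-]
9: W B2 -> L2 miss wb->B10  d=D]
10: W B2 -> L2 hit  d=D]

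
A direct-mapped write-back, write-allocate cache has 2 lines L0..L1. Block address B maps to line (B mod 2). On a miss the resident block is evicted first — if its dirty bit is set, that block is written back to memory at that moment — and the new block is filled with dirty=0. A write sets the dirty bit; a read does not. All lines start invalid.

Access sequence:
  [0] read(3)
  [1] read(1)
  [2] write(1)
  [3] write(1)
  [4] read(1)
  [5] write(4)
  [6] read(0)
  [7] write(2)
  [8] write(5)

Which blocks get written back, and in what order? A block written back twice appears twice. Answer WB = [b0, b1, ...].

WB = [4, 1]

  0 | R B3 → L1 miss [-]
  1 | R B1 → L1 miss [-]
  2 | W B1 → L1 hit [D]
  3 | W B1 → L1 hit [D]
  4 | R B1 → L1 hit [D]
  5 | W B4 → L0 miss [D]
  6 | R B0 → L0 miss wb→B4 [-]
  7 | W B2 → L0 miss [D]
  8 | W B5 → L1 miss wb→B1 [D]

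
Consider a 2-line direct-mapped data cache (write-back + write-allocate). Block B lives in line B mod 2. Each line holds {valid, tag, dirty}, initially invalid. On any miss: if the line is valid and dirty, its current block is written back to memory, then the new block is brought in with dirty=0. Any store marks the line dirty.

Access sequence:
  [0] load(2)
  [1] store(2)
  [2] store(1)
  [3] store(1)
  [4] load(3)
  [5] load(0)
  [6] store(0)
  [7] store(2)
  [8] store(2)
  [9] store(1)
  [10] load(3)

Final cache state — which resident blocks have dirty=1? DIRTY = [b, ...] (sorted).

0: R B2 → L0 miss [-]
1: W B2 → L0 hit [D]
2: W B1 → L1 miss [D]
3: W B1 → L1 hit [D]
4: R B3 → L1 miss wb→B1 [-]
5: R B0 → L0 miss wb→B2 [-]
6: W B0 → L0 hit [D]
7: W B2 → L0 miss wb→B0 [D]
8: W B2 → L0 hit [D]
9: W B1 → L1 miss [D]
10: R B3 → L1 miss wb→B1 [-]

DIRTY = [2]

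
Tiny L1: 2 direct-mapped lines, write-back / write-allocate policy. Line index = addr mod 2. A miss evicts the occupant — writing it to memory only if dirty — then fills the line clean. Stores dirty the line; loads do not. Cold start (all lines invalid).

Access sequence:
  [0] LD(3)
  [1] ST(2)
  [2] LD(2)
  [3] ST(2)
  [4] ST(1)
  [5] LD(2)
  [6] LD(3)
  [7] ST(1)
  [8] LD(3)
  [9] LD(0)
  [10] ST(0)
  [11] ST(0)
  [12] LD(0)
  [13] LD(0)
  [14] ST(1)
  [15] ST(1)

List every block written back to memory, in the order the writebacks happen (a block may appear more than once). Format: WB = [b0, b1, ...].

0: R B3 -> L1 miss  d=-]
1: W B2 -> L0 miss  d=D]
2: R B2 -> L0 hit  d=D]
3: W B2 -> L0 hit  d=D]
4: W B1 -> L1 miss  d=D]
5: R B2 -> L0 hit  d=D]
6: R B3 -> L1 miss wb->B1  d=-]
7: W B1 -> L1 miss  d=D]
8: R B3 -> L1 miss wb->B1  d=-]
9: R B0 -> L0 miss wb->B2  d=-]
10: W B0 -> L0 hit  d=D]
11: W B0 -> L0 hit  d=D]
12: R B0 -> L0 hit  d=D]
13: R B0 -> L0 hit  d=D]
14: W B1 -> L1 miss  d=D]
15: W B1 -> L1 hit  d=D]

WB = [1, 1, 2]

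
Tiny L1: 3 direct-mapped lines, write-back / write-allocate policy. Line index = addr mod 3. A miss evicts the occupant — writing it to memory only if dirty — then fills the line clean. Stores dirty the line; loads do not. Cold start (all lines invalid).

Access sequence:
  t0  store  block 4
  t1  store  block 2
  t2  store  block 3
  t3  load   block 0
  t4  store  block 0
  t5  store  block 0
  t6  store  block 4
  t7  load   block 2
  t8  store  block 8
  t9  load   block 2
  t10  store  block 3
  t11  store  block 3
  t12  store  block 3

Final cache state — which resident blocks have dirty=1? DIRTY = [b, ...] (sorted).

DIRTY = [3, 4]

0: W B4 → L1 miss [D]
1: W B2 → L2 miss [D]
2: W B3 → L0 miss [D]
3: R B0 → L0 miss wb→B3 [-]
4: W B0 → L0 hit [D]
5: W B0 → L0 hit [D]
6: W B4 → L1 hit [D]
7: R B2 → L2 hit [D]
8: W B8 → L2 miss wb→B2 [D]
9: R B2 → L2 miss wb→B8 [-]
10: W B3 → L0 miss wb→B0 [D]
11: W B3 → L0 hit [D]
12: W B3 → L0 hit [D]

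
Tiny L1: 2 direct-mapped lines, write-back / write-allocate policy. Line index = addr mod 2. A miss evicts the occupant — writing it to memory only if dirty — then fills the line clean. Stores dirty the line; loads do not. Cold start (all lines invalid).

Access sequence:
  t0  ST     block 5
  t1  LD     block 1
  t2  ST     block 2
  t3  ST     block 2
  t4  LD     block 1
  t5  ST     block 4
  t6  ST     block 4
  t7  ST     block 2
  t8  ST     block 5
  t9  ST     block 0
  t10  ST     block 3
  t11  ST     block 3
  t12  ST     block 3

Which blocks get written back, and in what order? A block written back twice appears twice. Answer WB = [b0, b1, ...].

WB = [5, 2, 4, 2, 5]

0: W B5 -> L1 miss  d=D]
1: R B1 -> L1 miss wb->B5  d=-]
2: W B2 -> L0 miss  d=D]
3: W B2 -> L0 hit  d=D]
4: R B1 -> L1 hit  d=-]
5: W B4 -> L0 miss wb->B2  d=D]
6: W B4 -> L0 hit  d=D]
7: W B2 -> L0 miss wb->B4  d=D]
8: W B5 -> L1 miss  d=D]
9: W B0 -> L0 miss wb->B2  d=D]
10: W B3 -> L1 miss wb->B5  d=D]
11: W B3 -> L1 hit  d=D]
12: W B3 -> L1 hit  d=D]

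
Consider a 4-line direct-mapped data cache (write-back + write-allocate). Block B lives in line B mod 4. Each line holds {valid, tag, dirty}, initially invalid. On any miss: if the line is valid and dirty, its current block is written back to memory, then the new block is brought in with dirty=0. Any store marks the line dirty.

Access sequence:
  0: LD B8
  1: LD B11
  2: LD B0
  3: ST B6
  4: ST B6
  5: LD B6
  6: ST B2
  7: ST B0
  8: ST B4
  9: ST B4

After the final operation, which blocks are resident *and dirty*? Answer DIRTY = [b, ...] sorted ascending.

0: R B8 -> L0 miss  d=-]
1: R B11 -> L3 miss  d=-]
2: R B0 -> L0 miss  d=-]
3: W B6 -> L2 miss  d=D]
4: W B6 -> L2 hit  d=D]
5: R B6 -> L2 hit  d=D]
6: W B2 -> L2 miss wb->B6  d=D]
7: W B0 -> L0 hit  d=D]
8: W B4 -> L0 miss wb->B0  d=D]
9: W B4 -> L0 hit  d=D]

DIRTY = [2, 4]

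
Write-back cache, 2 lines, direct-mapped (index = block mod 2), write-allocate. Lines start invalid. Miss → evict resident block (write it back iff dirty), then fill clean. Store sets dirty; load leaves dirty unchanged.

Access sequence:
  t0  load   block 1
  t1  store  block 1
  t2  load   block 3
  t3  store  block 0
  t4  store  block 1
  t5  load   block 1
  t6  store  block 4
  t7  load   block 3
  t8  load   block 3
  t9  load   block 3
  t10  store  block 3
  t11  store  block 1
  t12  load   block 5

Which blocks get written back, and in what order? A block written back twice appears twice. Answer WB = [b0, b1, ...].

0: R B1 -> L1 miss  d=-]
1: W B1 -> L1 hit  d=D]
2: R B3 -> L1 miss wb->B1  d=-]
3: W B0 -> L0 miss  d=D]
4: W B1 -> L1 miss  d=D]
5: R B1 -> L1 hit  d=D]
6: W B4 -> L0 miss wb->B0  d=D]
7: R B3 -> L1 miss wb->B1  d=-]
8: R B3 -> L1 hit  d=-]
9: R B3 -> L1 hit  d=-]
10: W B3 -> L1 hit  d=D]
11: W B1 -> L1 miss wb->B3  d=D]
12: R B5 -> L1 miss wb->B1  d=-]

WB = [1, 0, 1, 3, 1]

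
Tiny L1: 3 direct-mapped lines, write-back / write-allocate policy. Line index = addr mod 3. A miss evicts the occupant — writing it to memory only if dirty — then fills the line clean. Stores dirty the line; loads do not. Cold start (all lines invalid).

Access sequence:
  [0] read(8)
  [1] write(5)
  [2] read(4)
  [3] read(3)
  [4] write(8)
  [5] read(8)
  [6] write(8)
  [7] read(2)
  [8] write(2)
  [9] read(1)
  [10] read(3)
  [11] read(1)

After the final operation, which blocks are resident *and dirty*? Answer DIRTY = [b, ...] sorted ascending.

0: R B8 → L2 miss [-]
1: W B5 → L2 miss [D]
2: R B4 → L1 miss [-]
3: R B3 → L0 miss [-]
4: W B8 → L2 miss wb→B5 [D]
5: R B8 → L2 hit [D]
6: W B8 → L2 hit [D]
7: R B2 → L2 miss wb→B8 [-]
8: W B2 → L2 hit [D]
9: R B1 → L1 miss [-]
10: R B3 → L0 hit [-]
11: R B1 → L1 hit [-]

DIRTY = [2]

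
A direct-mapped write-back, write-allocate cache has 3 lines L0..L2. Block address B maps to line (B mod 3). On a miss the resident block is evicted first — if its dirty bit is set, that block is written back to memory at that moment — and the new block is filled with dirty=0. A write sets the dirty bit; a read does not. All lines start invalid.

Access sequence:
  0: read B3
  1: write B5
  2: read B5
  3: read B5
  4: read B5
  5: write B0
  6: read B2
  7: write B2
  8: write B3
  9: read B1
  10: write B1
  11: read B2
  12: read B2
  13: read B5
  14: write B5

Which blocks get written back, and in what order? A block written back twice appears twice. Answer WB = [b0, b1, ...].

0: R B3 → L0 miss [-]
1: W B5 → L2 miss [D]
2: R B5 → L2 hit [D]
3: R B5 → L2 hit [D]
4: R B5 → L2 hit [D]
5: W B0 → L0 miss [D]
6: R B2 → L2 miss wb→B5 [-]
7: W B2 → L2 hit [D]
8: W B3 → L0 miss wb→B0 [D]
9: R B1 → L1 miss [-]
10: W B1 → L1 hit [D]
11: R B2 → L2 hit [D]
12: R B2 → L2 hit [D]
13: R B5 → L2 miss wb→B2 [-]
14: W B5 → L2 hit [D]

WB = [5, 0, 2]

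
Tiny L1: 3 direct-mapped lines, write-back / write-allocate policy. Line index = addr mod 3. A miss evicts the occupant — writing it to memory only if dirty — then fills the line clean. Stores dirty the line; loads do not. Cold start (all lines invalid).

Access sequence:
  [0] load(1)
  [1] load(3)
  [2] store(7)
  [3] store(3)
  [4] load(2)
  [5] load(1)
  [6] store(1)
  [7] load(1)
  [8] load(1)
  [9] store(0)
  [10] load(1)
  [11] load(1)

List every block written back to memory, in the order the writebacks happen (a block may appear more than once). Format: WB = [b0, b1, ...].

WB = [7, 3]

  0 | R B1 → L1 miss [-]
  1 | R B3 → L0 miss [-]
  2 | W B7 → L1 miss [D]
  3 | W B3 → L0 hit [D]
  4 | R B2 → L2 miss [-]
  5 | R B1 → L1 miss wb→B7 [-]
  6 | W B1 → L1 hit [D]
  7 | R B1 → L1 hit [D]
  8 | R B1 → L1 hit [D]
  9 | W B0 → L0 miss wb→B3 [D]
  10 | R B1 → L1 hit [D]
  11 | R B1 → L1 hit [D]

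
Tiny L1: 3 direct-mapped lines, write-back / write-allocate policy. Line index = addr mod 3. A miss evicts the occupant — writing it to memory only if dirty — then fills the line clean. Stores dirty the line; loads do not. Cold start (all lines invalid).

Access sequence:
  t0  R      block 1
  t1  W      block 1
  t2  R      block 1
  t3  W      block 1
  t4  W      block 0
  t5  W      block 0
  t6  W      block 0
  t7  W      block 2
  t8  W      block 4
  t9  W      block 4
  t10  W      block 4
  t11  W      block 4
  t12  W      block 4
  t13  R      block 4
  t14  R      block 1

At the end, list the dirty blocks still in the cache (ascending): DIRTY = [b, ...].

DIRTY = [0, 2]

  0 | R B1 → L1 miss [-]
  1 | W B1 → L1 hit [D]
  2 | R B1 → L1 hit [D]
  3 | W B1 → L1 hit [D]
  4 | W B0 → L0 miss [D]
  5 | W B0 → L0 hit [D]
  6 | W B0 → L0 hit [D]
  7 | W B2 → L2 miss [D]
  8 | W B4 → L1 miss wb→B1 [D]
  9 | W B4 → L1 hit [D]
  10 | W B4 → L1 hit [D]
  11 | W B4 → L1 hit [D]
  12 | W B4 → L1 hit [D]
  13 | R B4 → L1 hit [D]
  14 | R B1 → L1 miss wb→B4 [-]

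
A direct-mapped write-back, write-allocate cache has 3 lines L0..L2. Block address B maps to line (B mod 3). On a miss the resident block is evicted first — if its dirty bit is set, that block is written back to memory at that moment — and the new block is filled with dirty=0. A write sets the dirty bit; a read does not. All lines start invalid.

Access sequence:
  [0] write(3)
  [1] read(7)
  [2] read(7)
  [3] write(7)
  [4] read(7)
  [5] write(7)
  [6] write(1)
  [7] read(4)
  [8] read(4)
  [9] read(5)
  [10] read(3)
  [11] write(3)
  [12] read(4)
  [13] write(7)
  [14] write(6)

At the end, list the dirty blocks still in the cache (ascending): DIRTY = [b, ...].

DIRTY = [6, 7]

0: W B3 → L0 miss [D]
1: R B7 → L1 miss [-]
2: R B7 → L1 hit [-]
3: W B7 → L1 hit [D]
4: R B7 → L1 hit [D]
5: W B7 → L1 hit [D]
6: W B1 → L1 miss wb→B7 [D]
7: R B4 → L1 miss wb→B1 [-]
8: R B4 → L1 hit [-]
9: R B5 → L2 miss [-]
10: R B3 → L0 hit [D]
11: W B3 → L0 hit [D]
12: R B4 → L1 hit [-]
13: W B7 → L1 miss [D]
14: W B6 → L0 miss wb→B3 [D]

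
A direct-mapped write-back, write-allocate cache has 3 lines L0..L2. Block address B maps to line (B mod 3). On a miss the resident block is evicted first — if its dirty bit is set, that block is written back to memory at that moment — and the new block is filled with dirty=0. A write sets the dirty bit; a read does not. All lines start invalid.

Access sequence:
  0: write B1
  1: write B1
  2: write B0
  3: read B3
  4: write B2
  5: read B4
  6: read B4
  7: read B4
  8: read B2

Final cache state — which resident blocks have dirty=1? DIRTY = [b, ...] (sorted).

  0 | W B1 → L1 miss [D]
  1 | W B1 → L1 hit [D]
  2 | W B0 → L0 miss [D]
  3 | R B3 → L0 miss wb→B0 [-]
  4 | W B2 → L2 miss [D]
  5 | R B4 → L1 miss wb→B1 [-]
  6 | R B4 → L1 hit [-]
  7 | R B4 → L1 hit [-]
  8 | R B2 → L2 hit [D]

DIRTY = [2]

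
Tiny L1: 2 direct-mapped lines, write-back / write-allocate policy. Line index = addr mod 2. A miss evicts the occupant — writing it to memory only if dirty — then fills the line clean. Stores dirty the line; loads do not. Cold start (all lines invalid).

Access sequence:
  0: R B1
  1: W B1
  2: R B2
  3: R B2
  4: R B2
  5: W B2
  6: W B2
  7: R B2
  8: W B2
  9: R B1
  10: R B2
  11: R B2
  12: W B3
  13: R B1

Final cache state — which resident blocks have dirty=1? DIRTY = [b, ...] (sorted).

0: R B1 -> L1 miss  d=-]
1: W B1 -> L1 hit  d=D]
2: R B2 -> L0 miss  d=-]
3: R B2 -> L0 hit  d=-]
4: R B2 -> L0 hit  d=-]
5: W B2 -> L0 hit  d=D]
6: W B2 -> L0 hit  d=D]
7: R B2 -> L0 hit  d=D]
8: W B2 -> L0 hit  d=D]
9: R B1 -> L1 hit  d=D]
10: R B2 -> L0 hit  d=D]
11: R B2 -> L0 hit  d=D]
12: W B3 -> L1 miss wb->B1  d=D]
13: R B1 -> L1 miss wb->B3  d=-]

DIRTY = [2]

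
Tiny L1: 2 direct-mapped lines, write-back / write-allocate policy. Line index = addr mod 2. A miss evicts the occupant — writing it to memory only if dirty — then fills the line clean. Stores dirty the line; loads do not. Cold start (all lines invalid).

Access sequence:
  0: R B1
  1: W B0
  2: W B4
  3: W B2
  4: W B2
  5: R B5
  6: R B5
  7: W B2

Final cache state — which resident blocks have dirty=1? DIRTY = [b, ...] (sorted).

  0 | R B1 → L1 miss [-]
  1 | W B0 → L0 miss [D]
  2 | W B4 → L0 miss wb→B0 [D]
  3 | W B2 → L0 miss wb→B4 [D]
  4 | W B2 → L0 hit [D]
  5 | R B5 → L1 miss [-]
  6 | R B5 → L1 hit [-]
  7 | W B2 → L0 hit [D]

DIRTY = [2]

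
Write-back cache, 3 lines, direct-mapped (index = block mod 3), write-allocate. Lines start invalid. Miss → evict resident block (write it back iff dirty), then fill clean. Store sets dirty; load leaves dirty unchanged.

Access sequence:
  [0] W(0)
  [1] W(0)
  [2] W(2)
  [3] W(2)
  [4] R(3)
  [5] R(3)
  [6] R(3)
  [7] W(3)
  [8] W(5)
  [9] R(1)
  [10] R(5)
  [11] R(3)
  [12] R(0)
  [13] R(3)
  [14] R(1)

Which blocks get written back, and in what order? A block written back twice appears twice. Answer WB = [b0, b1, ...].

0: W B0 → L0 miss [D]
1: W B0 → L0 hit [D]
2: W B2 → L2 miss [D]
3: W B2 → L2 hit [D]
4: R B3 → L0 miss wb→B0 [-]
5: R B3 → L0 hit [-]
6: R B3 → L0 hit [-]
7: W B3 → L0 hit [D]
8: W B5 → L2 miss wb→B2 [D]
9: R B1 → L1 miss [-]
10: R B5 → L2 hit [D]
11: R B3 → L0 hit [D]
12: R B0 → L0 miss wb→B3 [-]
13: R B3 → L0 miss [-]
14: R B1 → L1 hit [-]

WB = [0, 2, 3]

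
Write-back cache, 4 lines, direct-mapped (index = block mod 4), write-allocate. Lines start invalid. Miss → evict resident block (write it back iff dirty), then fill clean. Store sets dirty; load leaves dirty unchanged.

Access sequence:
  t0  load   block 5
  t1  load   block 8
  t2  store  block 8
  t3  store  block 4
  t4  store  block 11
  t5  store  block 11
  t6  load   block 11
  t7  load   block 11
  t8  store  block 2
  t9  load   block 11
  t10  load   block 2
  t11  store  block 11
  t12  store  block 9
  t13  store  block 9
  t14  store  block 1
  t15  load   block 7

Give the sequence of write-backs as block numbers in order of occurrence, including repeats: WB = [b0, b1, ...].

WB = [8, 9, 11]

0: R B5 -> L1 miss  d=-]
1: R B8 -> L0 miss  d=-]
2: W B8 -> L0 hit  d=D]
3: W B4 -> L0 miss wb->B8  d=D]
4: W B11 -> L3 miss  d=D]
5: W B11 -> L3 hit  d=D]
6: R B11 -> L3 hit  d=D]
7: R B11 -> L3 hit  d=D]
8: W B2 -> L2 miss  d=D]
9: R B11 -> L3 hit  d=D]
10: R B2 -> L2 hit  d=D]
11: W B11 -> L3 hit  d=D]
12: W B9 -> L1 miss  d=D]
13: W B9 -> L1 hit  d=D]
14: W B1 -> L1 miss wb->B9  d=D]
15: R B7 -> L3 miss wb->B11  d=-]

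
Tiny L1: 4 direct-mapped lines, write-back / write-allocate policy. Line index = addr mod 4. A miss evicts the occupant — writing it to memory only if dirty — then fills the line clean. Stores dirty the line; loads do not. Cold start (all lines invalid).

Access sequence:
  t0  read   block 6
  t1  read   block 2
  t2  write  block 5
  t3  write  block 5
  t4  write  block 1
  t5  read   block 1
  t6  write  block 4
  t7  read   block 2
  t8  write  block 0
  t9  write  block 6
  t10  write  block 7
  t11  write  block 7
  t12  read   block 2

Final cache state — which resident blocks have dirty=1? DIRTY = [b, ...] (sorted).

DIRTY = [0, 1, 7]

0: R B6 → L2 miss [-]
1: R B2 → L2 miss [-]
2: W B5 → L1 miss [D]
3: W B5 → L1 hit [D]
4: W B1 → L1 miss wb→B5 [D]
5: R B1 → L1 hit [D]
6: W B4 → L0 miss [D]
7: R B2 → L2 hit [-]
8: W B0 → L0 miss wb→B4 [D]
9: W B6 → L2 miss [D]
10: W B7 → L3 miss [D]
11: W B7 → L3 hit [D]
12: R B2 → L2 miss wb→B6 [-]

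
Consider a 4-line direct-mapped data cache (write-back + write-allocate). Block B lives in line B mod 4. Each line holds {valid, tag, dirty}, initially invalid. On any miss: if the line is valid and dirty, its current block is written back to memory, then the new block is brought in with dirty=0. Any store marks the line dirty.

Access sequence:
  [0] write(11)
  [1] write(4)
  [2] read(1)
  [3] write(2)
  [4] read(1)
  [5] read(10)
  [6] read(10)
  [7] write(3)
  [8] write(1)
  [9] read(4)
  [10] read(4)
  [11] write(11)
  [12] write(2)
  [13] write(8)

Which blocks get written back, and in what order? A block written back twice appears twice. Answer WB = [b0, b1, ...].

0: W B11 → L3 miss [D]
1: W B4 → L0 miss [D]
2: R B1 → L1 miss [-]
3: W B2 → L2 miss [D]
4: R B1 → L1 hit [-]
5: R B10 → L2 miss wb→B2 [-]
6: R B10 → L2 hit [-]
7: W B3 → L3 miss wb→B11 [D]
8: W B1 → L1 hit [D]
9: R B4 → L0 hit [D]
10: R B4 → L0 hit [D]
11: W B11 → L3 miss wb→B3 [D]
12: W B2 → L2 miss [D]
13: W B8 → L0 miss wb→B4 [D]

WB = [2, 11, 3, 4]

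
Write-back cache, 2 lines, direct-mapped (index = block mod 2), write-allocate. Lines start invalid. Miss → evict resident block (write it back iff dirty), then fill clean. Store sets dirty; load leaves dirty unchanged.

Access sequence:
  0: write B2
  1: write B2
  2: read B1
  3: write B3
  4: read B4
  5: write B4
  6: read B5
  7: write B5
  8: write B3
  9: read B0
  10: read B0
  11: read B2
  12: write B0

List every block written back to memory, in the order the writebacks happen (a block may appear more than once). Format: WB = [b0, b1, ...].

WB = [2, 3, 5, 4]

  0 | W B2 → L0 miss [D]
  1 | W B2 → L0 hit [D]
  2 | R B1 → L1 miss [-]
  3 | W B3 → L1 miss [D]
  4 | R B4 → L0 miss wb→B2 [-]
  5 | W B4 → L0 hit [D]
  6 | R B5 → L1 miss wb→B3 [-]
  7 | W B5 → L1 hit [D]
  8 | W B3 → L1 miss wb→B5 [D]
  9 | R B0 → L0 miss wb→B4 [-]
  10 | R B0 → L0 hit [-]
  11 | R B2 → L0 miss [-]
  12 | W B0 → L0 miss [D]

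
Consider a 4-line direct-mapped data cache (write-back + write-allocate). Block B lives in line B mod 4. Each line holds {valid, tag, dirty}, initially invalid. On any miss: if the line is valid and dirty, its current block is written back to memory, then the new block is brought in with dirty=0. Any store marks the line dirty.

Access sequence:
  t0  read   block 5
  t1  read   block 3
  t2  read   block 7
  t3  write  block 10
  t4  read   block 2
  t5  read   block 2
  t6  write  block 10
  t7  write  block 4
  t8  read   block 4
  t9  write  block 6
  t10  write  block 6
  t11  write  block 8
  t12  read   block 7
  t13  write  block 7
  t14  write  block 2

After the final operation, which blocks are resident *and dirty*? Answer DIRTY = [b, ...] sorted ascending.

0: R B5 -> L1 miss  d=-]
1: R B3 -> L3 miss  d=-]
2: R B7 -> L3 miss  d=-]
3: W B10 -> L2 miss  d=D]
4: R B2 -> L2 miss wb->B10  d=-]
5: R B2 -> L2 hit  d=-]
6: W B10 -> L2 miss  d=D]
7: W B4 -> L0 miss  d=D]
8: R B4 -> L0 hit  d=D]
9: W B6 -> L2 miss wb->B10  d=D]
10: W B6 -> L2 hit  d=D]
11: W B8 -> L0 miss wb->B4  d=D]
12: R B7 -> L3 hit  d=-]
13: W B7 -> L3 hit  d=D]
14: W B2 -> L2 miss wb->B6  d=D]

DIRTY = [2, 7, 8]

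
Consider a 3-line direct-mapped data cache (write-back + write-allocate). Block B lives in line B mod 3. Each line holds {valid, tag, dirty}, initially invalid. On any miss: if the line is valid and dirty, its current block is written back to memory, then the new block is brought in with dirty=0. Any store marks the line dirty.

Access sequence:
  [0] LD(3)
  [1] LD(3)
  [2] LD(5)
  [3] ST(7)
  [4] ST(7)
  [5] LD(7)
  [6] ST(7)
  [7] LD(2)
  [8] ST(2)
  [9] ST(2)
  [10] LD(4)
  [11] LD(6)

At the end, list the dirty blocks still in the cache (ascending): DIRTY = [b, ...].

DIRTY = [2]

0: R B3 → L0 miss [-]
1: R B3 → L0 hit [-]
2: R B5 → L2 miss [-]
3: W B7 → L1 miss [D]
4: W B7 → L1 hit [D]
5: R B7 → L1 hit [D]
6: W B7 → L1 hit [D]
7: R B2 → L2 miss [-]
8: W B2 → L2 hit [D]
9: W B2 → L2 hit [D]
10: R B4 → L1 miss wb→B7 [-]
11: R B6 → L0 miss [-]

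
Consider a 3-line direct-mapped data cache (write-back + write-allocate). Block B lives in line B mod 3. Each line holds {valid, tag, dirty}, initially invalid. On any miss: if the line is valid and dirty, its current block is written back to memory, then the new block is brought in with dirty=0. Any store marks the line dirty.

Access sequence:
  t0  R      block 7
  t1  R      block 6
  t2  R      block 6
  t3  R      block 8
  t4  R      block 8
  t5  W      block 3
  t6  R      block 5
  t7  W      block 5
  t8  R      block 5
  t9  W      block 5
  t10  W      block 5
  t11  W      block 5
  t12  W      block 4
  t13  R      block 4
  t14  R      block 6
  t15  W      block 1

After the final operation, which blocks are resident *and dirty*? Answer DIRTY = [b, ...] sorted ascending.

DIRTY = [1, 5]

  0 | R B7 → L1 miss [-]
  1 | R B6 → L0 miss [-]
  2 | R B6 → L0 hit [-]
  3 | R B8 → L2 miss [-]
  4 | R B8 → L2 hit [-]
  5 | W B3 → L0 miss [D]
  6 | R B5 → L2 miss [-]
  7 | W B5 → L2 hit [D]
  8 | R B5 → L2 hit [D]
  9 | W B5 → L2 hit [D]
  10 | W B5 → L2 hit [D]
  11 | W B5 → L2 hit [D]
  12 | W B4 → L1 miss [D]
  13 | R B4 → L1 hit [D]
  14 | R B6 → L0 miss wb→B3 [-]
  15 | W B1 → L1 miss wb→B4 [D]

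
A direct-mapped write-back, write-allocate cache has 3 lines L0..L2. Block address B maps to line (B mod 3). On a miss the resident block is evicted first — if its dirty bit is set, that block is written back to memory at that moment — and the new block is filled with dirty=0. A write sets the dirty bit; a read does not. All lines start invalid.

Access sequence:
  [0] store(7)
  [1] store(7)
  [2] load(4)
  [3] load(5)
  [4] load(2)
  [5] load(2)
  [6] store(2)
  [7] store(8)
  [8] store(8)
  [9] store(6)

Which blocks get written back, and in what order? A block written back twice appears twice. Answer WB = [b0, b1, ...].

WB = [7, 2]

0: W B7 -> L1 miss  d=D]
1: W B7 -> L1 hit  d=D]
2: R B4 -> L1 miss wb->B7  d=-]
3: R B5 -> L2 miss  d=-]
4: R B2 -> L2 miss  d=-]
5: R B2 -> L2 hit  d=-]
6: W B2 -> L2 hit  d=D]
7: W B8 -> L2 miss wb->B2  d=D]
8: W B8 -> L2 hit  d=D]
9: W B6 -> L0 miss  d=D]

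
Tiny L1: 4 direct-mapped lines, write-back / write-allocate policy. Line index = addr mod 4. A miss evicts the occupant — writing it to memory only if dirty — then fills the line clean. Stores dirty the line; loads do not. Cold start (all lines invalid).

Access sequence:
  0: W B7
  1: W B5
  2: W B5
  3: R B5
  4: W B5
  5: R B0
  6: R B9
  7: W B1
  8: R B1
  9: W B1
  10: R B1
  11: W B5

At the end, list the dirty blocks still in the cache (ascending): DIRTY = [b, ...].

DIRTY = [5, 7]

0: W B7 → L3 miss [D]
1: W B5 → L1 miss [D]
2: W B5 → L1 hit [D]
3: R B5 → L1 hit [D]
4: W B5 → L1 hit [D]
5: R B0 → L0 miss [-]
6: R B9 → L1 miss wb→B5 [-]
7: W B1 → L1 miss [D]
8: R B1 → L1 hit [D]
9: W B1 → L1 hit [D]
10: R B1 → L1 hit [D]
11: W B5 → L1 miss wb→B1 [D]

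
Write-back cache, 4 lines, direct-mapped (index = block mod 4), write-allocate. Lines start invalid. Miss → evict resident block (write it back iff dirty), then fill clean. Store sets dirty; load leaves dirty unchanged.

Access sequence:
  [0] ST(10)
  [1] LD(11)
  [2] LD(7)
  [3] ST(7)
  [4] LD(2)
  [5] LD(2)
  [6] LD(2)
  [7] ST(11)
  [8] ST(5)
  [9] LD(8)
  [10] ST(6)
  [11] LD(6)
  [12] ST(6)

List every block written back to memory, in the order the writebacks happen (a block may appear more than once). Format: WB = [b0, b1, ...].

WB = [10, 7]

  0 | W B10 → L2 miss [D]
  1 | R B11 → L3 miss [-]
  2 | R B7 → L3 miss [-]
  3 | W B7 → L3 hit [D]
  4 | R B2 → L2 miss wb→B10 [-]
  5 | R B2 → L2 hit [-]
  6 | R B2 → L2 hit [-]
  7 | W B11 → L3 miss wb→B7 [D]
  8 | W B5 → L1 miss [D]
  9 | R B8 → L0 miss [-]
  10 | W B6 → L2 miss [D]
  11 | R B6 → L2 hit [D]
  12 | W B6 → L2 hit [D]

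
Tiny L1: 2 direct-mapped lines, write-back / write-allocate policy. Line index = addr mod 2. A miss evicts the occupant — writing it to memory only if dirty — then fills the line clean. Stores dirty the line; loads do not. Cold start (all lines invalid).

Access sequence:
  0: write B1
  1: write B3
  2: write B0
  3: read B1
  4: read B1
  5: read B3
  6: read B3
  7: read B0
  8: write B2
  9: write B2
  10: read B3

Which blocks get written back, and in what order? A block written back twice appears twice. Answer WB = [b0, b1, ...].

WB = [1, 3, 0]

  0 | W B1 → L1 miss [D]
  1 | W B3 → L1 miss wb→B1 [D]
  2 | W B0 → L0 miss [D]
  3 | R B1 → L1 miss wb→B3 [-]
  4 | R B1 → L1 hit [-]
  5 | R B3 → L1 miss [-]
  6 | R B3 → L1 hit [-]
  7 | R B0 → L0 hit [D]
  8 | W B2 → L0 miss wb→B0 [D]
  9 | W B2 → L0 hit [D]
  10 | R B3 → L1 hit [-]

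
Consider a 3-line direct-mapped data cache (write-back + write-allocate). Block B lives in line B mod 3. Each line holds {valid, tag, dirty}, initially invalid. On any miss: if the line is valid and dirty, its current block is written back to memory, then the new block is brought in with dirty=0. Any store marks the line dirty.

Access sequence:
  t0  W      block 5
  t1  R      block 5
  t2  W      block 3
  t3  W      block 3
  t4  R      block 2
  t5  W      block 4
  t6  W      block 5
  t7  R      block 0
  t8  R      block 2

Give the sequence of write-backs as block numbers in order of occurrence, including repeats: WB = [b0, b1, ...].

WB = [5, 3, 5]

0: W B5 → L2 miss [D]
1: R B5 → L2 hit [D]
2: W B3 → L0 miss [D]
3: W B3 → L0 hit [D]
4: R B2 → L2 miss wb→B5 [-]
5: W B4 → L1 miss [D]
6: W B5 → L2 miss [D]
7: R B0 → L0 miss wb→B3 [-]
8: R B2 → L2 miss wb→B5 [-]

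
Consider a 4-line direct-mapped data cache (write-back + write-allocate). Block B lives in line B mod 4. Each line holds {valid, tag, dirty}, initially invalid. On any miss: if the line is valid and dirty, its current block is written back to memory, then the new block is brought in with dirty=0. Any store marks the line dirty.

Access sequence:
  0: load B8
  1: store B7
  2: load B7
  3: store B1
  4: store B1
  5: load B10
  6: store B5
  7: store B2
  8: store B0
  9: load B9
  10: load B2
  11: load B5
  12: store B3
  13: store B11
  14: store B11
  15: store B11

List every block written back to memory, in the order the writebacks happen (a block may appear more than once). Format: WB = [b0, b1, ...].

0: R B8 -> L0 miss  d=-]
1: W B7 -> L3 miss  d=D]
2: R B7 -> L3 hit  d=D]
3: W B1 -> L1 miss  d=D]
4: W B1 -> L1 hit  d=D]
5: R B10 -> L2 miss  d=-]
6: W B5 -> L1 miss wb->B1  d=D]
7: W B2 -> L2 miss  d=D]
8: W B0 -> L0 miss  d=D]
9: R B9 -> L1 miss wb->B5  d=-]
10: R B2 -> L2 hit  d=D]
11: R B5 -> L1 miss  d=-]
12: W B3 -> L3 miss wb->B7  d=D]
13: W B11 -> L3 miss wb->B3  d=D]
14: W B11 -> L3 hit  d=D]
15: W B11 -> L3 hit  d=D]

WB = [1, 5, 7, 3]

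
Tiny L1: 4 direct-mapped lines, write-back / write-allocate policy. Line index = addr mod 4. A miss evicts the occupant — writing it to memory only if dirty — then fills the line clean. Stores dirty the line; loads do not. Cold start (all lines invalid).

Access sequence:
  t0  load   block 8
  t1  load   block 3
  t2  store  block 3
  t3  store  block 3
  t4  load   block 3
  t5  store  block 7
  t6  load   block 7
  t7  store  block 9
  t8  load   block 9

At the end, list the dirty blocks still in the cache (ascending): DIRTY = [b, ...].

DIRTY = [7, 9]

  0 | R B8 → L0 miss [-]
  1 | R B3 → L3 miss [-]
  2 | W B3 → L3 hit [D]
  3 | W B3 → L3 hit [D]
  4 | R B3 → L3 hit [D]
  5 | W B7 → L3 miss wb→B3 [D]
  6 | R B7 → L3 hit [D]
  7 | W B9 → L1 miss [D]
  8 | R B9 → L1 hit [D]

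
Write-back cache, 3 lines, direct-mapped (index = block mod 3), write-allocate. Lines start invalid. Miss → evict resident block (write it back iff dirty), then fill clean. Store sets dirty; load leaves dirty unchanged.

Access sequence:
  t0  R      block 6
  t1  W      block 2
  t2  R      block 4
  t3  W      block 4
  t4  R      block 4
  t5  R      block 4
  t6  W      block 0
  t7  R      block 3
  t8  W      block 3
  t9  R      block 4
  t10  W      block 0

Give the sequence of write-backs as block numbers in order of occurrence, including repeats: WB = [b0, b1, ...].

WB = [0, 3]

  0 | R B6 → L0 miss [-]
  1 | W B2 → L2 miss [D]
  2 | R B4 → L1 miss [-]
  3 | W B4 → L1 hit [D]
  4 | R B4 → L1 hit [D]
  5 | R B4 → L1 hit [D]
  6 | W B0 → L0 miss [D]
  7 | R B3 → L0 miss wb→B0 [-]
  8 | W B3 → L0 hit [D]
  9 | R B4 → L1 hit [D]
  10 | W B0 → L0 miss wb→B3 [D]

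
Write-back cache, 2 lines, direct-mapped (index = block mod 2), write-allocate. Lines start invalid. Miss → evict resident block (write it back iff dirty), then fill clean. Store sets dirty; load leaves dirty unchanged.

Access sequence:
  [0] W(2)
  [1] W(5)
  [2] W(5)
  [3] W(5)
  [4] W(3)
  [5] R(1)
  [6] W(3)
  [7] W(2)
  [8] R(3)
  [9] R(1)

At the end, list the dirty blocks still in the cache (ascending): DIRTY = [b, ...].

DIRTY = [2]

  0 | W B2 → L0 miss [D]
  1 | W B5 → L1 miss [D]
  2 | W B5 → L1 hit [D]
  3 | W B5 → L1 hit [D]
  4 | W B3 → L1 miss wb→B5 [D]
  5 | R B1 → L1 miss wb→B3 [-]
  6 | W B3 → L1 miss [D]
  7 | W B2 → L0 hit [D]
  8 | R B3 → L1 hit [D]
  9 | R B1 → L1 miss wb→B3 [-]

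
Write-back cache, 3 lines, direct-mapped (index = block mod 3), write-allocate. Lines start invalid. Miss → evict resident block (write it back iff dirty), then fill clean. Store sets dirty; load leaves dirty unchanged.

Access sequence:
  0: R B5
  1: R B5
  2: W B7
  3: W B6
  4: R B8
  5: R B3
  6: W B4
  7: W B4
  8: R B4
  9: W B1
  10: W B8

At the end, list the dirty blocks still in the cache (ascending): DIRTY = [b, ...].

0: R B5 → L2 miss [-]
1: R B5 → L2 hit [-]
2: W B7 → L1 miss [D]
3: W B6 → L0 miss [D]
4: R B8 → L2 miss [-]
5: R B3 → L0 miss wb→B6 [-]
6: W B4 → L1 miss wb→B7 [D]
7: W B4 → L1 hit [D]
8: R B4 → L1 hit [D]
9: W B1 → L1 miss wb→B4 [D]
10: W B8 → L2 hit [D]

DIRTY = [1, 8]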